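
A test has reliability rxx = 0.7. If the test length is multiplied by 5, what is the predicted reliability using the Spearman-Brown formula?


r_new = (n * rxx) / (1 + (n-1) * rxx)
r_new = (5 * 0.7) / (1 + 4 * 0.7)
r_new = 3.5 / 3.8
r_new = 0.9211

0.9211


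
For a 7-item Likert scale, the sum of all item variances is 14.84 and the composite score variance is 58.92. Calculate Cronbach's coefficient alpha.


alpha = (k/(k-1)) * (1 - sum(si^2)/s_total^2)
= (7/6) * (1 - 14.84/58.92)
alpha = 0.8728

0.8728


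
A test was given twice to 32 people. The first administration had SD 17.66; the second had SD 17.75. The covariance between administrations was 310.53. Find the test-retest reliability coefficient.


r = cov(X,Y) / (SD_X * SD_Y)
r = 310.53 / (17.66 * 17.75)
r = 310.53 / 313.465
r = 0.9906

0.9906


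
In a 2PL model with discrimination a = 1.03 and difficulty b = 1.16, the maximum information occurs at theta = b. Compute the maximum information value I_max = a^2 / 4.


For 2PL, max info at theta = b = 1.16
I_max = a^2 / 4 = 1.03^2 / 4
= 1.0609 / 4
I_max = 0.2652

0.2652


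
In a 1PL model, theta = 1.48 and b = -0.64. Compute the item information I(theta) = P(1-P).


P = 1/(1+exp(-(1.48--0.64))) = 0.8928
I = P*(1-P) = 0.8928 * 0.1072
I = 0.0957

0.0957


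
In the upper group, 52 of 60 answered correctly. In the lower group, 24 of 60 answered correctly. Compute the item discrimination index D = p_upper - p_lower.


p_upper = 52/60 = 0.8667
p_lower = 24/60 = 0.4
D = 0.8667 - 0.4 = 0.4667

0.4667


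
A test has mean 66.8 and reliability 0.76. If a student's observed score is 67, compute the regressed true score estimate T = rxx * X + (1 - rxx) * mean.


T_est = rxx * X + (1 - rxx) * mean
T_est = 0.76 * 67 + 0.24 * 66.8
T_est = 50.92 + 16.032
T_est = 66.952

66.952


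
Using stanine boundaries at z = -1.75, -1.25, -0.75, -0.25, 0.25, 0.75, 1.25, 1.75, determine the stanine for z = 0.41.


Stanine boundaries: [-1.75, -1.25, -0.75, -0.25, 0.25, 0.75, 1.25, 1.75]
z = 0.41
Check each boundary:
  z >= -1.75 -> could be stanine 2
  z >= -1.25 -> could be stanine 3
  z >= -0.75 -> could be stanine 4
  z >= -0.25 -> could be stanine 5
  z >= 0.25 -> could be stanine 6
  z < 0.75
  z < 1.25
  z < 1.75
Highest qualifying boundary gives stanine = 6

6


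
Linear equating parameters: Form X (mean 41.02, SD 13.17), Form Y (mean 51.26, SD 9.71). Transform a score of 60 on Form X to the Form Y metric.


slope = SD_Y / SD_X = 9.71 / 13.17 ~ 0.7373
intercept = mean_Y - slope * mean_X = 51.26 - (9.71 / 13.17) * 41.02 ~ 21.0167
Y = slope * X + intercept. To avoid rounding drift from the rounded slope/intercept, evaluate the equivalent form Y = mean_Y + SD_Y * (X - mean_X) / SD_X at full precision:
Y = 51.26 + 9.71 * (60 - 41.02) / 13.17
Y = 51.26 + 9.71 * 18.98 / 13.17
Y = 51.26 + 184.2958 / 13.17
Y = 51.26 + 13.9936
Y = 65.2536

65.2536


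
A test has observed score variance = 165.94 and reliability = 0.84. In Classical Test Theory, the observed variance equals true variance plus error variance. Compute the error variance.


var_true = rxx * var_obs = 0.84 * 165.94 = 139.3896
var_error = var_obs - var_true
var_error = 165.94 - 139.3896
var_error = 26.5504

26.5504


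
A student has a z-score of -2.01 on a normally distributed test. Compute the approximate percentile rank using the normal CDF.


CDF(z) = 0.5 * (1 + erf(z/sqrt(2)))
erf(-1.4213) = -0.9556
CDF = 0.0222
Percentile rank = 0.0222 * 100 = 2.22

2.22


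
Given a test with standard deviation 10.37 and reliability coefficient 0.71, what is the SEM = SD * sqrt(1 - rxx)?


SEM = SD * sqrt(1 - rxx)
SEM = 10.37 * sqrt(1 - 0.71)
SEM = 10.37 * sqrt(0.29) = 10.37 * 0.538516
SEM = 5.5844

5.5844


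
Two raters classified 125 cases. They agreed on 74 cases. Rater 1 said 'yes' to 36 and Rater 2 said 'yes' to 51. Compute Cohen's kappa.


P_o = 74/125 = 0.592
P_e = (36*51 + 89*74) / 15625 = 0.539008
kappa = (P_o - P_e) / (1 - P_e)
kappa = (0.592 - 0.539008) / (1 - 0.539008)
kappa = 0.115

0.115


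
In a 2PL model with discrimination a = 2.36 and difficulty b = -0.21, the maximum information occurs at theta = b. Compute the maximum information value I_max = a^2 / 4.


For 2PL, max info at theta = b = -0.21
I_max = a^2 / 4 = 2.36^2 / 4
= 5.5696 / 4
I_max = 1.3924

1.3924


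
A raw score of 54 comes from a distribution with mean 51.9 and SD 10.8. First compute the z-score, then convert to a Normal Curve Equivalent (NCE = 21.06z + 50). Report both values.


z = (X - mean) / SD = (54 - 51.9) / 10.8
z = 2.1 / 10.8
z = 0.1944
NCE = NCE = 21.06z + 50
Carry z at full precision (z = 2.1 / 10.8) into the conversion:
NCE = 21.06 * (2.1 / 10.8) + 50 = 44.226 / 10.8 + 50
NCE = 4.095 + 50
NCE = 54.095

54.095


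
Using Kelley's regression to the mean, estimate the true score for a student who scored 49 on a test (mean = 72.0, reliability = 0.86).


T_est = rxx * X + (1 - rxx) * mean
T_est = 0.86 * 49 + 0.14 * 72.0
T_est = 42.14 + 10.08
T_est = 52.22

52.22


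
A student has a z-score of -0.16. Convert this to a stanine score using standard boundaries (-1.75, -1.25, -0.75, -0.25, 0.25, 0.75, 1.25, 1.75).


Stanine boundaries: [-1.75, -1.25, -0.75, -0.25, 0.25, 0.75, 1.25, 1.75]
z = -0.16
Check each boundary:
  z >= -1.75 -> could be stanine 2
  z >= -1.25 -> could be stanine 3
  z >= -0.75 -> could be stanine 4
  z >= -0.25 -> could be stanine 5
  z < 0.25
  z < 0.75
  z < 1.25
  z < 1.75
Highest qualifying boundary gives stanine = 5

5


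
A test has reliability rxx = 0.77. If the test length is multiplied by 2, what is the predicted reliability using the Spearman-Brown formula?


r_new = (n * rxx) / (1 + (n-1) * rxx)
r_new = (2 * 0.77) / (1 + 1 * 0.77)
r_new = 1.54 / 1.77
r_new = 0.8701

0.8701


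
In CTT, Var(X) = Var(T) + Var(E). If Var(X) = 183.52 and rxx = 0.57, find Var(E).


var_true = rxx * var_obs = 0.57 * 183.52 = 104.6064
var_error = var_obs - var_true
var_error = 183.52 - 104.6064
var_error = 78.9136

78.9136


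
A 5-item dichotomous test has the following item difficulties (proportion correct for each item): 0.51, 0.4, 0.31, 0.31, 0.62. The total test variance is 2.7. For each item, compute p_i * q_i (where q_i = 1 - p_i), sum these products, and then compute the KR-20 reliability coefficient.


For each item, compute p_i * q_i:
  Item 1: 0.51 * 0.49 = 0.2499
  Item 2: 0.4 * 0.6 = 0.24
  Item 3: 0.31 * 0.69 = 0.2139
  Item 4: 0.31 * 0.69 = 0.2139
  Item 5: 0.62 * 0.38 = 0.2356
Sum(p_i * q_i) = 0.2499 + 0.24 + 0.2139 + 0.2139 + 0.2356 = 1.1533
KR-20 = (k/(k-1)) * (1 - Sum(p_i*q_i) / Var_total)
= (5/4) * (1 - 1.1533/2.7)
= 1.25 * 0.5729
KR-20 = 0.7161

0.7161


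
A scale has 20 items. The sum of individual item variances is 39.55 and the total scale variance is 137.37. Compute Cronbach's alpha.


alpha = (k/(k-1)) * (1 - sum(si^2)/s_total^2)
= (20/19) * (1 - 39.55/137.37)
alpha = 0.7496

0.7496


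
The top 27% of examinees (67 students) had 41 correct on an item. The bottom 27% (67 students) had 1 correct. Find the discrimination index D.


p_upper = 41/67 = 0.6119
p_lower = 1/67 = 0.0149
D = 0.6119 - 0.0149 = 0.597

0.597


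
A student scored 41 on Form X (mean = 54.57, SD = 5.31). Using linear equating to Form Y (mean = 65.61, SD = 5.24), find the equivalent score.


slope = SD_Y / SD_X = 5.24 / 5.31 ~ 0.9868
intercept = mean_Y - slope * mean_X = 65.61 - (5.24 / 5.31) * 54.57 ~ 11.7594
Y = slope * X + intercept. To avoid rounding drift from the rounded slope/intercept, evaluate the equivalent form Y = mean_Y + SD_Y * (X - mean_X) / SD_X at full precision:
Y = 65.61 + 5.24 * (41 - 54.57) / 5.31
Y = 65.61 - 5.24 * 13.57 / 5.31
Y = 65.61 - 71.1068 / 5.31
Y = 65.61 - 13.3911
Y = 52.2189

52.2189


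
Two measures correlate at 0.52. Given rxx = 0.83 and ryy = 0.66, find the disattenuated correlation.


r_corrected = rxy / sqrt(rxx * ryy)
= 0.52 / sqrt(0.83 * 0.66)
= 0.52 / sqrt(0.5478)
= 0.52 / 0.740135
r_corrected = 0.7026

0.7026


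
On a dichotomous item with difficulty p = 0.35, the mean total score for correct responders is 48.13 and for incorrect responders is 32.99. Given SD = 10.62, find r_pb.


q = 1 - p = 0.65
rpb = ((M1 - M0) / SD) * sqrt(p * q)
rpb = ((48.13 - 32.99) / 10.62) * sqrt(0.35 * 0.65)
rpb = 0.68

0.68


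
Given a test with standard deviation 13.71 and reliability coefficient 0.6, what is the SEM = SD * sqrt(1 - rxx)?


SEM = SD * sqrt(1 - rxx)
SEM = 13.71 * sqrt(1 - 0.6)
SEM = 13.71 * sqrt(0.4) = 13.71 * 0.632456
SEM = 8.671

8.671


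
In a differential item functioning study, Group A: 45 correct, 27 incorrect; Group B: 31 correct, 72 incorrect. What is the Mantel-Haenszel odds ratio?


Odds_A = 45/27 = 1.6667
Odds_B = 31/72 = 0.4306
OR = Odds_A / Odds_B = 1.6667 / 0.4306
Exactly, OR = (45 * 72) / (27 * 31) = 3240 / 837
OR = 3.871

3.871


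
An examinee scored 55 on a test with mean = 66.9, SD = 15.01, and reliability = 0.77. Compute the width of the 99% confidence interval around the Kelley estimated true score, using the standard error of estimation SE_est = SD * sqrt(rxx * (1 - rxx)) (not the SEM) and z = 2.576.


True score estimate = 0.77*55 + 0.23*66.9 = 57.737
SE_est = SD * sqrt(rxx * (1 - rxx)) = 15.01 * sqrt(0.77 * 0.23) = 15.01 * sqrt(0.1771) = 6.316696
CI = T_est +/- z * SE_est, so width = 2 * z * SE_est = 2 * 2.576 * 6.316696
Width = 32.5436

32.5436


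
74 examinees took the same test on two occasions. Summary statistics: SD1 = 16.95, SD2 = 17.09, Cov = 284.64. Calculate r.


r = cov(X,Y) / (SD_X * SD_Y)
r = 284.64 / (16.95 * 17.09)
r = 284.64 / 289.6755
r = 0.9826

0.9826


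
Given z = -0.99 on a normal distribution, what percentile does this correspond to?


CDF(z) = 0.5 * (1 + erf(z/sqrt(2)))
erf(-0.7) = -0.6778
CDF = 0.1611
Percentile rank = 0.1611 * 100 = 16.11

16.11


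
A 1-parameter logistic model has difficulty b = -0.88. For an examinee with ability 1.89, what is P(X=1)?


theta - b = 1.89 - -0.88 = 2.77
exp(-(theta - b)) = exp(-2.77) = 0.0627
P = 1 / (1 + 0.0627)
P = 0.941

0.941


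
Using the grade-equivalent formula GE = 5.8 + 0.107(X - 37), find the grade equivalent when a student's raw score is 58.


raw - median = 58 - 37 = 21
slope * diff = 0.107 * 21 = 2.247
GE = 5.8 + 2.247
GE = 8.047

8.047


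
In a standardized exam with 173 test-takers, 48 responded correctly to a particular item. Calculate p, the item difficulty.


Item difficulty p = number correct / total examinees
p = 48 / 173
p = 0.2775

0.2775


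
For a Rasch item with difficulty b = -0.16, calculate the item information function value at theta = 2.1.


P = 1/(1+exp(-(2.1--0.16))) = 0.9055
I = P*(1-P) = 0.9055 * 0.0945
I = 0.0856

0.0856


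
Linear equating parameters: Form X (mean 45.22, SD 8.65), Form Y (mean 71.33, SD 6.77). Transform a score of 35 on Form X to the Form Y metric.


slope = SD_Y / SD_X = 6.77 / 8.65 ~ 0.7827
intercept = mean_Y - slope * mean_X = 71.33 - (6.77 / 8.65) * 45.22 ~ 35.9382
Y = slope * X + intercept. To avoid rounding drift from the rounded slope/intercept, evaluate the equivalent form Y = mean_Y + SD_Y * (X - mean_X) / SD_X at full precision:
Y = 71.33 + 6.77 * (35 - 45.22) / 8.65
Y = 71.33 - 6.77 * 10.22 / 8.65
Y = 71.33 - 69.1894 / 8.65
Y = 71.33 - 7.9988
Y = 63.3312

63.3312


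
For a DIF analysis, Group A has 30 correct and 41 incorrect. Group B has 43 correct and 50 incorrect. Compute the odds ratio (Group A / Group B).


Odds_A = 30/41 = 0.7317
Odds_B = 43/50 = 0.86
OR = Odds_A / Odds_B = 0.7317 / 0.86
Exactly, OR = (30 * 50) / (41 * 43) = 1500 / 1763
OR = 0.8508

0.8508


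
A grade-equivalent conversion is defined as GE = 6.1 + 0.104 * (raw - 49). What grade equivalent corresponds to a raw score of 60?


raw - median = 60 - 49 = 11
slope * diff = 0.104 * 11 = 1.144
GE = 6.1 + 1.144
GE = 7.244

7.244


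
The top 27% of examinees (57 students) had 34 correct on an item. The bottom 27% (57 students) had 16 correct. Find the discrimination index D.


p_upper = 34/57 = 0.5965
p_lower = 16/57 = 0.2807
D = 0.5965 - 0.2807 = 0.3158

0.3158


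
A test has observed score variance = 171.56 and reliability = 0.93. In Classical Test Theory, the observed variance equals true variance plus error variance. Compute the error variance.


var_true = rxx * var_obs = 0.93 * 171.56 = 159.5508
var_error = var_obs - var_true
var_error = 171.56 - 159.5508
var_error = 12.0092

12.0092


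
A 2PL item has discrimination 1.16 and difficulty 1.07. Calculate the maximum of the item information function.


For 2PL, max info at theta = b = 1.07
I_max = a^2 / 4 = 1.16^2 / 4
= 1.3456 / 4
I_max = 0.3364

0.3364


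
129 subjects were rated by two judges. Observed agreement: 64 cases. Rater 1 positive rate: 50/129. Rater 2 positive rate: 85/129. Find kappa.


P_o = 64/129 = 0.496124
P_e = (50*85 + 79*44) / 16641 = 0.464275
kappa = (P_o - P_e) / (1 - P_e)
kappa = (0.496124 - 0.464275) / (1 - 0.464275)
kappa = 0.0595

0.0595


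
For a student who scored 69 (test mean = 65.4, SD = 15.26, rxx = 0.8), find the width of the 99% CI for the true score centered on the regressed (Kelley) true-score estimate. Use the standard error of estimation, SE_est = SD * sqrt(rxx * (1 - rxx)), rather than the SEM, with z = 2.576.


True score estimate = 0.8*69 + 0.2*65.4 = 68.28
SE_est = SD * sqrt(rxx * (1 - rxx)) = 15.26 * sqrt(0.8 * 0.2) = 15.26 * sqrt(0.16) = 6.104
CI = T_est +/- z * SE_est, so width = 2 * z * SE_est = 2 * 2.576 * 6.104
Width = 31.4478

31.4478


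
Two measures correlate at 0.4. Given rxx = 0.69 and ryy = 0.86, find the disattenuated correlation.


r_corrected = rxy / sqrt(rxx * ryy)
= 0.4 / sqrt(0.69 * 0.86)
= 0.4 / sqrt(0.5934)
= 0.4 / 0.770325
r_corrected = 0.5193

0.5193


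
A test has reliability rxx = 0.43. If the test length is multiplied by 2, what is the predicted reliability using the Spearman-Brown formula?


r_new = (n * rxx) / (1 + (n-1) * rxx)
r_new = (2 * 0.43) / (1 + 1 * 0.43)
r_new = 0.86 / 1.43
r_new = 0.6014

0.6014


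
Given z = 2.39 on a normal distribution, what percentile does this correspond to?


CDF(z) = 0.5 * (1 + erf(z/sqrt(2)))
erf(1.69) = 0.9832
CDF = 0.9916
Percentile rank = 0.9916 * 100 = 99.16

99.16


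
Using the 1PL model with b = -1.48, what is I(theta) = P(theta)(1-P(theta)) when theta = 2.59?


P = 1/(1+exp(-(2.59--1.48))) = 0.9832
I = P*(1-P) = 0.9832 * 0.0168
I = 0.0165

0.0165


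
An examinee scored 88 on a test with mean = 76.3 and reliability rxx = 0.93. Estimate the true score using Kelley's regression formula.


T_est = rxx * X + (1 - rxx) * mean
T_est = 0.93 * 88 + 0.07 * 76.3
T_est = 81.84 + 5.341
T_est = 87.181

87.181


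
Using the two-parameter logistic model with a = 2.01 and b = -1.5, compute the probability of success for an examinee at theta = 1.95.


a*(theta - b) = 2.01 * (1.95 - -1.5) = 6.9345
exp(-6.9345) = 0.001
P = 1 / (1 + 0.001)
P = 0.999

0.999


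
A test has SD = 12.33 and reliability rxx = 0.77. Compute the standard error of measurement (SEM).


SEM = SD * sqrt(1 - rxx)
SEM = 12.33 * sqrt(1 - 0.77)
SEM = 12.33 * sqrt(0.23) = 12.33 * 0.479583
SEM = 5.9133

5.9133


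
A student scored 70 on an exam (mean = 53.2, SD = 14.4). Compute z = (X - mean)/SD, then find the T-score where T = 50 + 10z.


z = (X - mean) / SD = (70 - 53.2) / 14.4
z = 16.8 / 14.4
z = 1.1667
T-score = T = 50 + 10z
Carry z at full precision (z = 16.8 / 14.4) into the conversion:
T-score = 50 + 10 * (16.8 / 14.4) = 50 + 168 / 14.4
T-score = 50 + 11.6667
T-score = 61.6667

61.6667


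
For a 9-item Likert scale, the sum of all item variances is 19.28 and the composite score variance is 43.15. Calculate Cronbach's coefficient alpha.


alpha = (k/(k-1)) * (1 - sum(si^2)/s_total^2)
= (9/8) * (1 - 19.28/43.15)
alpha = 0.6223

0.6223


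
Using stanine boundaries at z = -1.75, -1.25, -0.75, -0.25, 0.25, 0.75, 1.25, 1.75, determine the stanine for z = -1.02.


Stanine boundaries: [-1.75, -1.25, -0.75, -0.25, 0.25, 0.75, 1.25, 1.75]
z = -1.02
Check each boundary:
  z >= -1.75 -> could be stanine 2
  z >= -1.25 -> could be stanine 3
  z < -0.75
  z < -0.25
  z < 0.25
  z < 0.75
  z < 1.25
  z < 1.75
Highest qualifying boundary gives stanine = 3

3


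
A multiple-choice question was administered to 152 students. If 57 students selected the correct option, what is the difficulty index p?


Item difficulty p = number correct / total examinees
p = 57 / 152
p = 0.375

0.375


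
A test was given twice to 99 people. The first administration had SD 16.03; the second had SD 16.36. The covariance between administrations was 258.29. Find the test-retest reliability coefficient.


r = cov(X,Y) / (SD_X * SD_Y)
r = 258.29 / (16.03 * 16.36)
r = 258.29 / 262.2508
r = 0.9849

0.9849


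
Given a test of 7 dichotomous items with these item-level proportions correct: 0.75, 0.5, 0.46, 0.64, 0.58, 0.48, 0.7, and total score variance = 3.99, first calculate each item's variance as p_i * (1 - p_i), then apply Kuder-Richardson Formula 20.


For each item, compute p_i * q_i:
  Item 1: 0.75 * 0.25 = 0.1875
  Item 2: 0.5 * 0.5 = 0.25
  Item 3: 0.46 * 0.54 = 0.2484
  Item 4: 0.64 * 0.36 = 0.2304
  Item 5: 0.58 * 0.42 = 0.2436
  Item 6: 0.48 * 0.52 = 0.2496
  Item 7: 0.7 * 0.3 = 0.21
Sum(p_i * q_i) = 0.1875 + 0.25 + 0.2484 + 0.2304 + 0.2436 + 0.2496 + 0.21 = 1.6195
KR-20 = (k/(k-1)) * (1 - Sum(p_i*q_i) / Var_total)
= (7/6) * (1 - 1.6195/3.99)
= 1.1667 * 0.5941
KR-20 = 0.6931

0.6931


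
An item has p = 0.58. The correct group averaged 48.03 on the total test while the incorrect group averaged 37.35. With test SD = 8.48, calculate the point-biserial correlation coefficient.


q = 1 - p = 0.42
rpb = ((M1 - M0) / SD) * sqrt(p * q)
rpb = ((48.03 - 37.35) / 8.48) * sqrt(0.58 * 0.42)
rpb = 0.6216

0.6216


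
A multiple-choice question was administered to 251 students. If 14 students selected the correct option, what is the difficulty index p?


Item difficulty p = number correct / total examinees
p = 14 / 251
p = 0.0558

0.0558


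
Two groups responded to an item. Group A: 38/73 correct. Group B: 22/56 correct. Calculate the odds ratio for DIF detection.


Odds_A = 38/35 = 1.0857
Odds_B = 22/34 = 0.6471
OR = Odds_A / Odds_B = 1.0857 / 0.6471
Exactly, OR = (38 * 34) / (35 * 22) = 1292 / 770
OR = 1.6779

1.6779


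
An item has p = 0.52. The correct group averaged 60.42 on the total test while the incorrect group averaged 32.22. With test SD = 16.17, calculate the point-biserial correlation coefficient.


q = 1 - p = 0.48
rpb = ((M1 - M0) / SD) * sqrt(p * q)
rpb = ((60.42 - 32.22) / 16.17) * sqrt(0.52 * 0.48)
rpb = 0.8713

0.8713


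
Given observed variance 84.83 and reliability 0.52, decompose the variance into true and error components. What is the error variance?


var_true = rxx * var_obs = 0.52 * 84.83 = 44.1116
var_error = var_obs - var_true
var_error = 84.83 - 44.1116
var_error = 40.7184

40.7184


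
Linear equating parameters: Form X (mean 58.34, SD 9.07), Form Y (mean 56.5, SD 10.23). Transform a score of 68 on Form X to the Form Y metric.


slope = SD_Y / SD_X = 10.23 / 9.07 ~ 1.1279
intercept = mean_Y - slope * mean_X = 56.5 - (10.23 / 9.07) * 58.34 ~ -9.3013
Y = slope * X + intercept. To avoid rounding drift from the rounded slope/intercept, evaluate the equivalent form Y = mean_Y + SD_Y * (X - mean_X) / SD_X at full precision:
Y = 56.5 + 10.23 * (68 - 58.34) / 9.07
Y = 56.5 + 10.23 * 9.66 / 9.07
Y = 56.5 + 98.8218 / 9.07
Y = 56.5 + 10.8955
Y = 67.3955

67.3955


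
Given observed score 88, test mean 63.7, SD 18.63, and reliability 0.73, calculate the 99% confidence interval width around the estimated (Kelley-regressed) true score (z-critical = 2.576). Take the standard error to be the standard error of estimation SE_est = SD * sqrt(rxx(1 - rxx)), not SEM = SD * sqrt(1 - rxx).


True score estimate = 0.73*88 + 0.27*63.7 = 81.439
SE_est = SD * sqrt(rxx * (1 - rxx)) = 18.63 * sqrt(0.73 * 0.27) = 18.63 * sqrt(0.1971) = 8.270965
CI = T_est +/- z * SE_est, so width = 2 * z * SE_est = 2 * 2.576 * 8.270965
Width = 42.612

42.612


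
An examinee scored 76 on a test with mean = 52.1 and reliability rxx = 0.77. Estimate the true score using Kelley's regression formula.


T_est = rxx * X + (1 - rxx) * mean
T_est = 0.77 * 76 + 0.23 * 52.1
T_est = 58.52 + 11.983
T_est = 70.503

70.503


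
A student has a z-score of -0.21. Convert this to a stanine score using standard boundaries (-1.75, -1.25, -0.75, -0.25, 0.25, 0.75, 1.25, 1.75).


Stanine boundaries: [-1.75, -1.25, -0.75, -0.25, 0.25, 0.75, 1.25, 1.75]
z = -0.21
Check each boundary:
  z >= -1.75 -> could be stanine 2
  z >= -1.25 -> could be stanine 3
  z >= -0.75 -> could be stanine 4
  z >= -0.25 -> could be stanine 5
  z < 0.25
  z < 0.75
  z < 1.25
  z < 1.75
Highest qualifying boundary gives stanine = 5

5


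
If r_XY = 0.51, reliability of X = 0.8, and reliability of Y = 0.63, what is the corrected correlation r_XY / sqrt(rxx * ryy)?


r_corrected = rxy / sqrt(rxx * ryy)
= 0.51 / sqrt(0.8 * 0.63)
= 0.51 / sqrt(0.504)
= 0.51 / 0.70993
r_corrected = 0.7184

0.7184


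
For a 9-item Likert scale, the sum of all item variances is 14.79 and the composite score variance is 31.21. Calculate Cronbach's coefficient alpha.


alpha = (k/(k-1)) * (1 - sum(si^2)/s_total^2)
= (9/8) * (1 - 14.79/31.21)
alpha = 0.5919

0.5919


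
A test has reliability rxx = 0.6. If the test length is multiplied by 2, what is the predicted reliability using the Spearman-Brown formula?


r_new = (n * rxx) / (1 + (n-1) * rxx)
r_new = (2 * 0.6) / (1 + 1 * 0.6)
r_new = 1.2 / 1.6
r_new = 0.75

0.75


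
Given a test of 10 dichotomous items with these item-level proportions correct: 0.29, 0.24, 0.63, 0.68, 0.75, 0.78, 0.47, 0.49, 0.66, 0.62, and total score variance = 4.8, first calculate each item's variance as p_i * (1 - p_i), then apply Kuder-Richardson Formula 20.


For each item, compute p_i * q_i:
  Item 1: 0.29 * 0.71 = 0.2059
  Item 2: 0.24 * 0.76 = 0.1824
  Item 3: 0.63 * 0.37 = 0.2331
  Item 4: 0.68 * 0.32 = 0.2176
  Item 5: 0.75 * 0.25 = 0.1875
  Item 6: 0.78 * 0.22 = 0.1716
  Item 7: 0.47 * 0.53 = 0.2491
  Item 8: 0.49 * 0.51 = 0.2499
  Item 9: 0.66 * 0.34 = 0.2244
  Item 10: 0.62 * 0.38 = 0.2356
Sum(p_i * q_i) = 0.2059 + 0.1824 + 0.2331 + 0.2176 + 0.1875 + 0.1716 + 0.2491 + 0.2499 + 0.2244 + 0.2356 = 2.1571
KR-20 = (k/(k-1)) * (1 - Sum(p_i*q_i) / Var_total)
= (10/9) * (1 - 2.1571/4.8)
= 1.1111 * 0.5506
KR-20 = 0.6118

0.6118


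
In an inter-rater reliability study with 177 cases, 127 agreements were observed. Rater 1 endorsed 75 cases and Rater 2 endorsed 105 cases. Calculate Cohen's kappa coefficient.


P_o = 127/177 = 0.717514
P_e = (75*105 + 102*72) / 31329 = 0.48578
kappa = (P_o - P_e) / (1 - P_e)
kappa = (0.717514 - 0.48578) / (1 - 0.48578)
kappa = 0.4507

0.4507


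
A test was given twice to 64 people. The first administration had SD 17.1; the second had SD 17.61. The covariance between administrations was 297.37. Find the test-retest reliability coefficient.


r = cov(X,Y) / (SD_X * SD_Y)
r = 297.37 / (17.1 * 17.61)
r = 297.37 / 301.131
r = 0.9875

0.9875


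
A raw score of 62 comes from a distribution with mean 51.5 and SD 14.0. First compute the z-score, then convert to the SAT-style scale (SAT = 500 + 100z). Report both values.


z = (X - mean) / SD = (62 - 51.5) / 14.0
z = 10.5 / 14.0
z = 0.75
SAT-scale = SAT = 500 + 100z
Carry z at full precision (z = 10.5 / 14.0) into the conversion:
SAT-scale = 500 + 100 * (10.5 / 14.0) = 500 + 1050 / 14.0
SAT-scale = 500 + 75.0
SAT-scale = 575.0

575.0


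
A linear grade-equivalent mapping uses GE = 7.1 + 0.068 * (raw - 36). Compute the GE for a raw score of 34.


raw - median = 34 - 36 = -2
slope * diff = 0.068 * -2 = -0.136
GE = 7.1 + -0.136
GE = 6.964

6.964


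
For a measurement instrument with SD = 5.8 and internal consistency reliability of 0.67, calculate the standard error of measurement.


SEM = SD * sqrt(1 - rxx)
SEM = 5.8 * sqrt(1 - 0.67)
SEM = 5.8 * sqrt(0.33) = 5.8 * 0.574456
SEM = 3.3318

3.3318


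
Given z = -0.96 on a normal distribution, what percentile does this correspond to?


CDF(z) = 0.5 * (1 + erf(z/sqrt(2)))
erf(-0.6788) = -0.6629
CDF = 0.1685
Percentile rank = 0.1685 * 100 = 16.85

16.85


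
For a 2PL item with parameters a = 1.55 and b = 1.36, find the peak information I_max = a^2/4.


For 2PL, max info at theta = b = 1.36
I_max = a^2 / 4 = 1.55^2 / 4
= 2.4025 / 4
I_max = 0.6006

0.6006


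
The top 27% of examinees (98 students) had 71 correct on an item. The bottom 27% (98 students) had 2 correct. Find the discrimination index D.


p_upper = 71/98 = 0.7245
p_lower = 2/98 = 0.0204
D = 0.7245 - 0.0204 = 0.7041

0.7041


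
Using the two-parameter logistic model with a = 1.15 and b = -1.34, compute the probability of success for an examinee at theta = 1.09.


a*(theta - b) = 1.15 * (1.09 - -1.34) = 2.7945
exp(-2.7945) = 0.0611
P = 1 / (1 + 0.0611)
P = 0.9424

0.9424


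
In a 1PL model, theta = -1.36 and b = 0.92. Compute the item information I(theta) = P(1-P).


P = 1/(1+exp(-(-1.36-0.92))) = 0.0928
I = P*(1-P) = 0.0928 * 0.9072
I = 0.0842

0.0842


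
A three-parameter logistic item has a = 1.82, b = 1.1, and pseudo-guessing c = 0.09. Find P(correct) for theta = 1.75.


logit = 1.82*(1.75 - 1.1) = 1.183
P* = 1/(1 + exp(-1.183)) = 0.7655
P = 0.09 + (1 - 0.09) * 0.7655
P = 0.7866

0.7866


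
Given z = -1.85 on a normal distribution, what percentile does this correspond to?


CDF(z) = 0.5 * (1 + erf(z/sqrt(2)))
erf(-1.3081) = -0.9357
CDF = 0.0322
Percentile rank = 0.0322 * 100 = 3.22

3.22


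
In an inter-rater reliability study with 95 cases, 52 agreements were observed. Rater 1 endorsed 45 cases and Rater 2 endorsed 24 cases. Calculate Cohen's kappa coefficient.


P_o = 52/95 = 0.547368
P_e = (45*24 + 50*71) / 9025 = 0.513019
kappa = (P_o - P_e) / (1 - P_e)
kappa = (0.547368 - 0.513019) / (1 - 0.513019)
kappa = 0.0705

0.0705


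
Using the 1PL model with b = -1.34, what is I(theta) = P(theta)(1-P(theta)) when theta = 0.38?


P = 1/(1+exp(-(0.38--1.34))) = 0.8481
I = P*(1-P) = 0.8481 * 0.1519
I = 0.1288

0.1288


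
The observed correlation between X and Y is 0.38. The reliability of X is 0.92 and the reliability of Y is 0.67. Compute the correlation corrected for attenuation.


r_corrected = rxy / sqrt(rxx * ryy)
= 0.38 / sqrt(0.92 * 0.67)
= 0.38 / sqrt(0.6164)
= 0.38 / 0.785111
r_corrected = 0.484

0.484


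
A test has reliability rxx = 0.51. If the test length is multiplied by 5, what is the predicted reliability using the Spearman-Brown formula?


r_new = (n * rxx) / (1 + (n-1) * rxx)
r_new = (5 * 0.51) / (1 + 4 * 0.51)
r_new = 2.55 / 3.04
r_new = 0.8388

0.8388


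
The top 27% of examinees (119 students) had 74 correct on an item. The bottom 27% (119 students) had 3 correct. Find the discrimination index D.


p_upper = 74/119 = 0.6218
p_lower = 3/119 = 0.0252
D = 0.6218 - 0.0252 = 0.5966

0.5966


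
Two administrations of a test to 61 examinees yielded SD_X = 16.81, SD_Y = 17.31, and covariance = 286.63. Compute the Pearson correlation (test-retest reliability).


r = cov(X,Y) / (SD_X * SD_Y)
r = 286.63 / (16.81 * 17.31)
r = 286.63 / 290.9811
r = 0.985

0.985


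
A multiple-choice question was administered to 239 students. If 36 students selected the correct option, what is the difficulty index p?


Item difficulty p = number correct / total examinees
p = 36 / 239
p = 0.1506

0.1506


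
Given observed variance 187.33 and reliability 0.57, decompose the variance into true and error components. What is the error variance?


var_true = rxx * var_obs = 0.57 * 187.33 = 106.7781
var_error = var_obs - var_true
var_error = 187.33 - 106.7781
var_error = 80.5519

80.5519


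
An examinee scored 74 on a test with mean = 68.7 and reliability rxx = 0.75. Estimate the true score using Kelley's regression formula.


T_est = rxx * X + (1 - rxx) * mean
T_est = 0.75 * 74 + 0.25 * 68.7
T_est = 55.5 + 17.175
T_est = 72.675

72.675


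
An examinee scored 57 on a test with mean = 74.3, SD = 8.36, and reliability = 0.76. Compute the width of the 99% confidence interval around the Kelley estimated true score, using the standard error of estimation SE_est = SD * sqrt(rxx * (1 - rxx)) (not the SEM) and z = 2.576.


True score estimate = 0.76*57 + 0.24*74.3 = 61.152
SE_est = SD * sqrt(rxx * (1 - rxx)) = 8.36 * sqrt(0.76 * 0.24) = 8.36 * sqrt(0.1824) = 3.570415
CI = T_est +/- z * SE_est, so width = 2 * z * SE_est = 2 * 2.576 * 3.570415
Width = 18.3948

18.3948


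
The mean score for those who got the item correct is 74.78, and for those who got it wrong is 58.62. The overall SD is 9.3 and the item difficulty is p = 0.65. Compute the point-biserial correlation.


q = 1 - p = 0.35
rpb = ((M1 - M0) / SD) * sqrt(p * q)
rpb = ((74.78 - 58.62) / 9.3) * sqrt(0.65 * 0.35)
rpb = 0.8288

0.8288


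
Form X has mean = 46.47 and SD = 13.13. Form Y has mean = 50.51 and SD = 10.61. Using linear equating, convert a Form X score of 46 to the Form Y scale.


slope = SD_Y / SD_X = 10.61 / 13.13 ~ 0.8081
intercept = mean_Y - slope * mean_X = 50.51 - (10.61 / 13.13) * 46.47 ~ 12.9588
Y = slope * X + intercept. To avoid rounding drift from the rounded slope/intercept, evaluate the equivalent form Y = mean_Y + SD_Y * (X - mean_X) / SD_X at full precision:
Y = 50.51 + 10.61 * (46 - 46.47) / 13.13
Y = 50.51 - 10.61 * 0.47 / 13.13
Y = 50.51 - 4.9867 / 13.13
Y = 50.51 - 0.3798
Y = 50.1302

50.1302


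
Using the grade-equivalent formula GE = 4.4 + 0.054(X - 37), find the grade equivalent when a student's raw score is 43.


raw - median = 43 - 37 = 6
slope * diff = 0.054 * 6 = 0.324
GE = 4.4 + 0.324
GE = 4.724

4.724


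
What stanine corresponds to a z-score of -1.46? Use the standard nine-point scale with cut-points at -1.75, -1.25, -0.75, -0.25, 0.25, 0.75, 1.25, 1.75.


Stanine boundaries: [-1.75, -1.25, -0.75, -0.25, 0.25, 0.75, 1.25, 1.75]
z = -1.46
Check each boundary:
  z >= -1.75 -> could be stanine 2
  z < -1.25
  z < -0.75
  z < -0.25
  z < 0.25
  z < 0.75
  z < 1.25
  z < 1.75
Highest qualifying boundary gives stanine = 2

2


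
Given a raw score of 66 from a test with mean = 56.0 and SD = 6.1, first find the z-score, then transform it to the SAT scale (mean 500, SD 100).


z = (X - mean) / SD = (66 - 56.0) / 6.1
z = 10.0 / 6.1
z = 1.6393
SAT-scale = SAT = 500 + 100z
Carry z at full precision (z = 10.0 / 6.1) into the conversion:
SAT-scale = 500 + 100 * (10.0 / 6.1) = 500 + 1000 / 6.1
SAT-scale = 500 + 163.9344
SAT-scale = 663.9344

663.9344


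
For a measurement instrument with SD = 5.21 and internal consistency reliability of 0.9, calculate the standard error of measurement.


SEM = SD * sqrt(1 - rxx)
SEM = 5.21 * sqrt(1 - 0.9)
SEM = 5.21 * sqrt(0.1) = 5.21 * 0.316228
SEM = 1.6475

1.6475


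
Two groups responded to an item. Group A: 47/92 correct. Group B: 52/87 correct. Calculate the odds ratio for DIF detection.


Odds_A = 47/45 = 1.0444
Odds_B = 52/35 = 1.4857
OR = Odds_A / Odds_B = 1.0444 / 1.4857
Exactly, OR = (47 * 35) / (45 * 52) = 1645 / 2340
OR = 0.703

0.703


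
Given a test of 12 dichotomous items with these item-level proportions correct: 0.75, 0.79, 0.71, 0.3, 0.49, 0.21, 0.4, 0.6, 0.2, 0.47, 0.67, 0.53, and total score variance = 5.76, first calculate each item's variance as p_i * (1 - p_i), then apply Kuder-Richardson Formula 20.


For each item, compute p_i * q_i:
  Item 1: 0.75 * 0.25 = 0.1875
  Item 2: 0.79 * 0.21 = 0.1659
  Item 3: 0.71 * 0.29 = 0.2059
  Item 4: 0.3 * 0.7 = 0.21
  Item 5: 0.49 * 0.51 = 0.2499
  Item 6: 0.21 * 0.79 = 0.1659
  Item 7: 0.4 * 0.6 = 0.24
  Item 8: 0.6 * 0.4 = 0.24
  Item 9: 0.2 * 0.8 = 0.16
  Item 10: 0.47 * 0.53 = 0.2491
  Item 11: 0.67 * 0.33 = 0.2211
  Item 12: 0.53 * 0.47 = 0.2491
Sum(p_i * q_i) = 0.1875 + 0.1659 + 0.2059 + 0.21 + 0.2499 + 0.1659 + 0.24 + 0.24 + 0.16 + 0.2491 + 0.2211 + 0.2491 = 2.5444
KR-20 = (k/(k-1)) * (1 - Sum(p_i*q_i) / Var_total)
= (12/11) * (1 - 2.5444/5.76)
= 1.0909 * 0.5583
KR-20 = 0.609

0.609


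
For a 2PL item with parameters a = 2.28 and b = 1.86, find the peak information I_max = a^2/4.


For 2PL, max info at theta = b = 1.86
I_max = a^2 / 4 = 2.28^2 / 4
= 5.1984 / 4
I_max = 1.2996

1.2996


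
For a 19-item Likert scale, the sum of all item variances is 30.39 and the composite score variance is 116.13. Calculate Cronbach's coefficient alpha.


alpha = (k/(k-1)) * (1 - sum(si^2)/s_total^2)
= (19/18) * (1 - 30.39/116.13)
alpha = 0.7793

0.7793


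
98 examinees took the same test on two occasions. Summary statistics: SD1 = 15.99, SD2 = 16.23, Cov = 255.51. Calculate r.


r = cov(X,Y) / (SD_X * SD_Y)
r = 255.51 / (15.99 * 16.23)
r = 255.51 / 259.5177
r = 0.9846

0.9846


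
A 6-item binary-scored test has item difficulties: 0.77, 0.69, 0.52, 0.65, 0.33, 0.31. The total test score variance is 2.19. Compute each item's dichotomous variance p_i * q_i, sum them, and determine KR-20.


For each item, compute p_i * q_i:
  Item 1: 0.77 * 0.23 = 0.1771
  Item 2: 0.69 * 0.31 = 0.2139
  Item 3: 0.52 * 0.48 = 0.2496
  Item 4: 0.65 * 0.35 = 0.2275
  Item 5: 0.33 * 0.67 = 0.2211
  Item 6: 0.31 * 0.69 = 0.2139
Sum(p_i * q_i) = 0.1771 + 0.2139 + 0.2496 + 0.2275 + 0.2211 + 0.2139 = 1.3031
KR-20 = (k/(k-1)) * (1 - Sum(p_i*q_i) / Var_total)
= (6/5) * (1 - 1.3031/2.19)
= 1.2 * 0.405
KR-20 = 0.486

0.486


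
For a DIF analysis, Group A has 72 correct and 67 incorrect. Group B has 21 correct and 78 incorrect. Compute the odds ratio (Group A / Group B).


Odds_A = 72/67 = 1.0746
Odds_B = 21/78 = 0.2692
OR = Odds_A / Odds_B = 1.0746 / 0.2692
Exactly, OR = (72 * 78) / (67 * 21) = 5616 / 1407
OR = 3.9915

3.9915


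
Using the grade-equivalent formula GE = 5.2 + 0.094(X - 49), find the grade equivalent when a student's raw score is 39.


raw - median = 39 - 49 = -10
slope * diff = 0.094 * -10 = -0.94
GE = 5.2 + -0.94
GE = 4.26

4.26


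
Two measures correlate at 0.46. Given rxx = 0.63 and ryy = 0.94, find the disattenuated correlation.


r_corrected = rxy / sqrt(rxx * ryy)
= 0.46 / sqrt(0.63 * 0.94)
= 0.46 / sqrt(0.5922)
= 0.46 / 0.769545
r_corrected = 0.5978

0.5978


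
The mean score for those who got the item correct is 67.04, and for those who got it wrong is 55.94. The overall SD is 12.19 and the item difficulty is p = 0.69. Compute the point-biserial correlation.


q = 1 - p = 0.31
rpb = ((M1 - M0) / SD) * sqrt(p * q)
rpb = ((67.04 - 55.94) / 12.19) * sqrt(0.69 * 0.31)
rpb = 0.4211

0.4211


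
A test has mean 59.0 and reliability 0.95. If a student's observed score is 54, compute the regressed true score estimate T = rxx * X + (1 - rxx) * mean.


T_est = rxx * X + (1 - rxx) * mean
T_est = 0.95 * 54 + 0.05 * 59.0
T_est = 51.3 + 2.95
T_est = 54.25

54.25


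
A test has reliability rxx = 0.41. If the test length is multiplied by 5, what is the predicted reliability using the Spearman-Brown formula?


r_new = (n * rxx) / (1 + (n-1) * rxx)
r_new = (5 * 0.41) / (1 + 4 * 0.41)
r_new = 2.05 / 2.64
r_new = 0.7765

0.7765


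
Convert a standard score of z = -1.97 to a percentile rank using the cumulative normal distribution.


CDF(z) = 0.5 * (1 + erf(z/sqrt(2)))
erf(-1.393) = -0.9512
CDF = 0.0244
Percentile rank = 0.0244 * 100 = 2.44

2.44


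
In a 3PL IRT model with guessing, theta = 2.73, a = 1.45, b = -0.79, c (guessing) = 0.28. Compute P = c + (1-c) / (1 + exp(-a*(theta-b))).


logit = 1.45*(2.73 - -0.79) = 5.104
P* = 1/(1 + exp(-5.104)) = 0.994
P = 0.28 + (1 - 0.28) * 0.994
P = 0.9957

0.9957


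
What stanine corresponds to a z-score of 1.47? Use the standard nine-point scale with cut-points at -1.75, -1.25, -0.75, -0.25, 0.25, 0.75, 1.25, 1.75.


Stanine boundaries: [-1.75, -1.25, -0.75, -0.25, 0.25, 0.75, 1.25, 1.75]
z = 1.47
Check each boundary:
  z >= -1.75 -> could be stanine 2
  z >= -1.25 -> could be stanine 3
  z >= -0.75 -> could be stanine 4
  z >= -0.25 -> could be stanine 5
  z >= 0.25 -> could be stanine 6
  z >= 0.75 -> could be stanine 7
  z >= 1.25 -> could be stanine 8
  z < 1.75
Highest qualifying boundary gives stanine = 8

8


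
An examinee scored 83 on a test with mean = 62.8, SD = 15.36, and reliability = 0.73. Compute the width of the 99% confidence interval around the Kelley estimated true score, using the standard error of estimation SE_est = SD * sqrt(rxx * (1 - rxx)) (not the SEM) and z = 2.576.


True score estimate = 0.73*83 + 0.27*62.8 = 77.546
SE_est = SD * sqrt(rxx * (1 - rxx)) = 15.36 * sqrt(0.73 * 0.27) = 15.36 * sqrt(0.1971) = 6.819217
CI = T_est +/- z * SE_est, so width = 2 * z * SE_est = 2 * 2.576 * 6.819217
Width = 35.1326

35.1326


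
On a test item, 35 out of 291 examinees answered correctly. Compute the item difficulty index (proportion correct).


Item difficulty p = number correct / total examinees
p = 35 / 291
p = 0.1203

0.1203


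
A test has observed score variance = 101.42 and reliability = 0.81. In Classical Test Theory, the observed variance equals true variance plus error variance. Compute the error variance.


var_true = rxx * var_obs = 0.81 * 101.42 = 82.1502
var_error = var_obs - var_true
var_error = 101.42 - 82.1502
var_error = 19.2698

19.2698


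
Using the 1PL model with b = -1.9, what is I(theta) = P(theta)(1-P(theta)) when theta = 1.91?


P = 1/(1+exp(-(1.91--1.9))) = 0.9783
I = P*(1-P) = 0.9783 * 0.0217
I = 0.0212

0.0212


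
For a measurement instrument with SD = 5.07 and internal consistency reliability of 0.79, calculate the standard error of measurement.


SEM = SD * sqrt(1 - rxx)
SEM = 5.07 * sqrt(1 - 0.79)
SEM = 5.07 * sqrt(0.21) = 5.07 * 0.458258
SEM = 2.3234

2.3234


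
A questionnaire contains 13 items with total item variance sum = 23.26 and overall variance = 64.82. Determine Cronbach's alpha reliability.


alpha = (k/(k-1)) * (1 - sum(si^2)/s_total^2)
= (13/12) * (1 - 23.26/64.82)
alpha = 0.6946

0.6946


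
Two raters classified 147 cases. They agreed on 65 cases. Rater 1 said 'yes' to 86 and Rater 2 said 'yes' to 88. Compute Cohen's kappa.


P_o = 65/147 = 0.442177
P_e = (86*88 + 61*59) / 21609 = 0.516775
kappa = (P_o - P_e) / (1 - P_e)
kappa = (0.442177 - 0.516775) / (1 - 0.516775)
kappa = -0.1544

-0.1544


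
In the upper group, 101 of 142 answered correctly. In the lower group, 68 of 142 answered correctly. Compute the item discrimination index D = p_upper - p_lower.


p_upper = 101/142 = 0.7113
p_lower = 68/142 = 0.4789
D = 0.7113 - 0.4789 = 0.2324

0.2324


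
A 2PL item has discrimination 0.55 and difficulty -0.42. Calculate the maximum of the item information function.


For 2PL, max info at theta = b = -0.42
I_max = a^2 / 4 = 0.55^2 / 4
= 0.3025 / 4
I_max = 0.0756

0.0756


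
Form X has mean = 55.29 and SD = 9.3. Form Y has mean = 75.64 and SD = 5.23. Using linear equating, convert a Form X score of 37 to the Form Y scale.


slope = SD_Y / SD_X = 5.23 / 9.3 ~ 0.5624
intercept = mean_Y - slope * mean_X = 75.64 - (5.23 / 9.3) * 55.29 ~ 44.5468
Y = slope * X + intercept. To avoid rounding drift from the rounded slope/intercept, evaluate the equivalent form Y = mean_Y + SD_Y * (X - mean_X) / SD_X at full precision:
Y = 75.64 + 5.23 * (37 - 55.29) / 9.3
Y = 75.64 - 5.23 * 18.29 / 9.3
Y = 75.64 - 95.6567 / 9.3
Y = 75.64 - 10.2857
Y = 65.3543

65.3543


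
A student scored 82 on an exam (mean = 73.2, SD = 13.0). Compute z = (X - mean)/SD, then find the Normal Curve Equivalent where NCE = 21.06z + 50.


z = (X - mean) / SD = (82 - 73.2) / 13.0
z = 8.8 / 13.0
z = 0.6769
NCE = NCE = 21.06z + 50
Carry z at full precision (z = 8.8 / 13.0) into the conversion:
NCE = 21.06 * (8.8 / 13.0) + 50 = 185.328 / 13.0 + 50
NCE = 14.256 + 50
NCE = 64.256

64.256


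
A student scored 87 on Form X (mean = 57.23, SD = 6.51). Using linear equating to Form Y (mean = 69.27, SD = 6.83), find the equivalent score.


slope = SD_Y / SD_X = 6.83 / 6.51 ~ 1.0492
intercept = mean_Y - slope * mean_X = 69.27 - (6.83 / 6.51) * 57.23 ~ 9.2269
Y = slope * X + intercept. To avoid rounding drift from the rounded slope/intercept, evaluate the equivalent form Y = mean_Y + SD_Y * (X - mean_X) / SD_X at full precision:
Y = 69.27 + 6.83 * (87 - 57.23) / 6.51
Y = 69.27 + 6.83 * 29.77 / 6.51
Y = 69.27 + 203.3291 / 6.51
Y = 69.27 + 31.2333
Y = 100.5033

100.5033
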